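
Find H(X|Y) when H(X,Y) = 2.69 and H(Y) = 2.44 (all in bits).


H(X|Y) = H(X,Y) - H(Y) = 2.69 - 2.44 = 0.25

0.25 bits


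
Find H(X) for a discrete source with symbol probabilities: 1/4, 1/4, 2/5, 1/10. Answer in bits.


H = -sum(p_i * log2(p_i)). Terms: -(1/4)*log2(1/4) = 0.500000; -(1/4)*log2(1/4) = 0.500000; -(2/5)*log2(2/5) = 0.528771; -(1/10)*log2(1/10) = 0.332193. H = 0.500000 + 0.500000 + 0.528771 + 0.332193 = 1.861

1.861 bits


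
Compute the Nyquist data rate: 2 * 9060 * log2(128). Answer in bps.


Rate = 2 * B * log2(M) = 2 * 9060 * 7.0 = 126840.0

126840.0 bps


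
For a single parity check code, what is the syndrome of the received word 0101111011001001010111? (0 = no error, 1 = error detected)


Syndrome = XOR of all bits = 0 XOR 1 XOR 0 XOR 1 XOR 1 XOR 1 XOR 1 XOR 0 XOR 1 XOR 1 XOR 0 XOR 0 XOR 1 XOR 0 XOR 0 XOR 1 XOR 0 XOR 1 XOR 0 XOR 1 XOR 1 XOR 1 = 1

1


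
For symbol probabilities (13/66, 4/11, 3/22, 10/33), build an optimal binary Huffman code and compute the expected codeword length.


Huffman construction (repeatedly merge the two least-probable nodes; each merge adds 1 bit to every symbol beneath it): 3/22 + 13/66 = 1/3; 10/33 + 1/3 = 7/11; 4/11 + 7/11 = 1. Resulting codeword lengths (in the order the probabilities were given): (3, 1, 3, 2). L_avg = sum(p_i * l_i) = 13/66*3 + 4/11*1 + 3/22*3 + 10/33*2 = 65/33 = 1.9697

1.9697 bits


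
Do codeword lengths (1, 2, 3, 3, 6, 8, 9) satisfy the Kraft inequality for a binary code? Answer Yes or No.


Kraft sum = sum(2^(-l_i)) = 1.0215, need <= 1. Result: violated (a binary prefix-free code with these lengths cannot exist)

No


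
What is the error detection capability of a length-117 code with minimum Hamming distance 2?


Detection capability = d_min - 1 = 2 - 1 = 1

1 errors


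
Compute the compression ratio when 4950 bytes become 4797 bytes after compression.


Ratio = original / compressed = 4950 / 4797 = 1.0319

1.0319


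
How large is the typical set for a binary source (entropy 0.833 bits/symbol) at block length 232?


log2|A_typical| = nH = 232 * 0.833 = 193.256, so |A_typical| ~ 2^193.256 = 1.499e+58

1.499e+58


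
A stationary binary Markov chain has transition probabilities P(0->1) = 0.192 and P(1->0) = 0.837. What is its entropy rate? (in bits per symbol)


Stationary distribution: pi_0 = p10/(p01+p10) = 0.8134, pi_1 = 0.1866. Entropy rate H' = pi_0*H(p01) + pi_1*H(p10) = 0.8134*0.7056 + 0.1866*0.6414 = 0.6937

0.6937 bits/symbol


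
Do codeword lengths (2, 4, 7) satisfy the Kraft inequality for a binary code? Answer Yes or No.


Kraft sum = sum(2^(-l_i)) = 0.3203, need <= 1. Result: satisfied (a binary prefix-free code with these lengths exists)

Yes


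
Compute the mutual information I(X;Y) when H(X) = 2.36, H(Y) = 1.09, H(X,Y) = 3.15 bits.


I(X;Y) = H(X) + H(Y) - H(X,Y) = 2.36 + 1.09 - 3.15 = 0.3

0.3 bits


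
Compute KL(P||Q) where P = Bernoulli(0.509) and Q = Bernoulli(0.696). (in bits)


KL = p*log2(p/q) + (1-p)*log2((1-p)/(1-q)) = 0.509*log2(0.509/0.696) + 0.491*log2(0.491/0.304) = 0.1098

0.1098 bits


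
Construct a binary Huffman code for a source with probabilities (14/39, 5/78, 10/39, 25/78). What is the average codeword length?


Huffman construction (repeatedly merge the two least-probable nodes; each merge adds 1 bit to every symbol beneath it): 5/78 + 10/39 = 25/78; 25/78 + 25/78 = 25/39; 14/39 + 25/39 = 1. Resulting codeword lengths (in the order the probabilities were given): (1, 3, 3, 2). L_avg = sum(p_i * l_i) = 14/39*1 + 5/78*3 + 10/39*3 + 25/78*2 = 51/26 = 1.9615

1.9615 bits


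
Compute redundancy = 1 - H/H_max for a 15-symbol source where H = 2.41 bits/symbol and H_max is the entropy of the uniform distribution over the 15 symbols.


H_max = log2(K) = log2(15) = 3.9069 bits/symbol. Redundancy = 1 - H/H_max = 1 - 2.41/3.9069 = 1 - 0.6169 = 0.3831

0.3831


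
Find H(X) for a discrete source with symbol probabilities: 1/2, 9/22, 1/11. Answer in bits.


H = -sum(p_i * log2(p_i)). Terms: -(1/2)*log2(1/2) = 0.500000; -(9/22)*log2(9/22) = 0.527525; -(1/11)*log2(1/11) = 0.314494. H = 0.500000 + 0.527525 + 0.314494 = 1.342

1.342 bits


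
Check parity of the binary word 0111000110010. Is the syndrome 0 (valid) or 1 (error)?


Syndrome = XOR of all bits = 0 XOR 1 XOR 1 XOR 1 XOR 0 XOR 0 XOR 0 XOR 1 XOR 1 XOR 0 XOR 0 XOR 1 XOR 0 = 0

0


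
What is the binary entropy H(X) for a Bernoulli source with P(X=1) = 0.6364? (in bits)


H = -p*log2(p) - (1-p)*log2(1-p). -0.6364*log2(0.6364) = 0.414929; -0.3636*log2(0.3636) = 0.530702. H = 0.414929 + 0.530702 = 0.9456

0.9456 bits


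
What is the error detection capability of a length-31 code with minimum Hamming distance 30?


Detection capability = d_min - 1 = 30 - 1 = 29

29 errors


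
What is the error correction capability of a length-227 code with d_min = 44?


Correction capability = floor((d-1)/2) = floor((44-1)/2) = 21

21 errors


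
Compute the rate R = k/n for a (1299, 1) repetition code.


Rate = k/n = 1/1299

1/1299


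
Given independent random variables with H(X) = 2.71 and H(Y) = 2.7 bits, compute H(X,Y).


For independent variables, H(X,Y) = H(X) + H(Y) = 2.71 + 2.7 = 5.41

5.41 bits


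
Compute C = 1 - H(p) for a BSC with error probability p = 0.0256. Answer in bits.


H(p) = -p*log2(p) - (1-p)*log2(1-p) = -0.0256*log2(0.0256) - 0.9744*log2(0.9744) = 0.135365 + 0.036456 = 0.1718. C = 1 - H(p) = 1 - 0.1718 = 0.8282

0.8282 bits


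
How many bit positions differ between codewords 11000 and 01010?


Count differing positions: ^ . . ^ . = 2 differences

2


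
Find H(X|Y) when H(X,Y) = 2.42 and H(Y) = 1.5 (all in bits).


H(X|Y) = H(X,Y) - H(Y) = 2.42 - 1.5 = 0.92

0.92 bits


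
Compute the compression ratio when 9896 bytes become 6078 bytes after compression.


Ratio = original / compressed = 9896 / 6078 = 1.6282

1.6282


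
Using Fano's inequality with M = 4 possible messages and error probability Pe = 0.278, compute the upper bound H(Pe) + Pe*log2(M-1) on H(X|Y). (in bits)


H(Pe) = -Pe*log2(Pe) - (1-Pe)*log2(1-Pe) = -0.278*log2(0.278) - 0.722*log2(0.722) = 0.513422 + 0.339289 = 0.8527. Pe*log2(M-1) = 0.278*log2(3) = 0.440620. Bound = H(Pe) + Pe*log2(M-1) = 0.513422 + 0.339289 + 0.440620 = 1.2933

1.2933 bits


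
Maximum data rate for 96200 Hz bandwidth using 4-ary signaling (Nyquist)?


Rate = 2 * B * log2(M) = 2 * 96200 * 2.0 = 384800.0

384800.0 bps


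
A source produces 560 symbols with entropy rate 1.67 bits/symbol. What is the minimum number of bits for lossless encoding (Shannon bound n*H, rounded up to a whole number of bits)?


Minimum bits >= n * H = 560 * 1.67 = 935.2, rounded up to a whole number of bits = 936

936 bits


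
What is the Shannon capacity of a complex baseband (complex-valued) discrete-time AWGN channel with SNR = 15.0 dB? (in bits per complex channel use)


SNR_linear = 10^(15.0/10) = 31.6228; C = log2(1 + SNR_linear) = log2(1 + 31.6228) = 5.0278

5.0278 bits/channel use


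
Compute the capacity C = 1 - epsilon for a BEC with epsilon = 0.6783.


C = 1 - epsilon = 1 - 0.6783 = 0.3217

0.3217 bits


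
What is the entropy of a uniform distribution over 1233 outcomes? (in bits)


H = log2(n) = log2(1233) = 10.268

10.268 bits


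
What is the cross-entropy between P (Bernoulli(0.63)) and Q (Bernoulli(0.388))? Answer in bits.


H(P,Q) = -p*log2(q) - (1-p)*log2(1-q). -0.63*log2(0.388) = 0.860499; -0.37*log2(0.612) = 0.262107. H(P,Q) = 0.860499 + 0.262107 = 1.1226

1.1226 bits


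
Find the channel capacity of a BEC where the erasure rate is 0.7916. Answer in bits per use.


C = 1 - epsilon = 1 - 0.7916 = 0.2084

0.2084 bits


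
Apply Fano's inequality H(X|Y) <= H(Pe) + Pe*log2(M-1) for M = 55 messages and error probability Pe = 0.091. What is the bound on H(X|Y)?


H(Pe) = -Pe*log2(Pe) - (1-Pe)*log2(1-Pe) = -0.091*log2(0.091) - 0.909*log2(0.909) = 0.314677 + 0.125122 = 0.4398. Pe*log2(M-1) = 0.091*log2(54) = 0.523695. Bound = H(Pe) + Pe*log2(M-1) = 0.314677 + 0.125122 + 0.523695 = 0.9635

0.9635 bits


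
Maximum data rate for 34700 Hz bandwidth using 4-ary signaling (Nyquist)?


Rate = 2 * B * log2(M) = 2 * 34700 * 2.0 = 138800.0

138800.0 bps


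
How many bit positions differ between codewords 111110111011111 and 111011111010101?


Count differing positions: . . . ^ . ^ . . . . . ^ . ^ . = 4 differences

4


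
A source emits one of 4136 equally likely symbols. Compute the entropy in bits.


H = log2(n) = log2(4136) = 12.014

12.014 bits


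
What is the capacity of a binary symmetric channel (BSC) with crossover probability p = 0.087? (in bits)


H(p) = -p*log2(p) - (1-p)*log2(1-p) = -0.087*log2(0.087) - 0.913*log2(0.913) = 0.306487 + 0.119889 = 0.4264. C = 1 - H(p) = 1 - 0.4264 = 0.5736

0.5736 bits


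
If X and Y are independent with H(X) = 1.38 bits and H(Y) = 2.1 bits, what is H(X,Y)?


For independent variables, H(X,Y) = H(X) + H(Y) = 1.38 + 2.1 = 3.48

3.48 bits


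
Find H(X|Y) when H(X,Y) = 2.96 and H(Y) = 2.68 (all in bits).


H(X|Y) = H(X,Y) - H(Y) = 2.96 - 2.68 = 0.28

0.28 bits


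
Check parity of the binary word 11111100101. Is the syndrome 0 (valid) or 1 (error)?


Syndrome = XOR of all bits = 1 XOR 1 XOR 1 XOR 1 XOR 1 XOR 1 XOR 0 XOR 0 XOR 1 XOR 0 XOR 1 = 0

0


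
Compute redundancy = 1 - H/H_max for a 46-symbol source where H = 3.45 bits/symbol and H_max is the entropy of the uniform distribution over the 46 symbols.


H_max = log2(K) = log2(46) = 5.5236 bits/symbol. Redundancy = 1 - H/H_max = 1 - 3.45/5.5236 = 1 - 0.6246 = 0.3754

0.3754


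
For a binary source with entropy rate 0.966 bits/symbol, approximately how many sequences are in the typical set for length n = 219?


log2|A_typical| = nH = 219 * 0.966 = 211.554, so |A_typical| ~ 2^211.554 = 4.832e+63

4.832e+63


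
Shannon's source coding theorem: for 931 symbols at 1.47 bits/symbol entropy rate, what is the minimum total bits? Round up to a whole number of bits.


Minimum bits >= n * H = 931 * 1.47 = 1368.57, rounded up to a whole number of bits = 1369

1369 bits


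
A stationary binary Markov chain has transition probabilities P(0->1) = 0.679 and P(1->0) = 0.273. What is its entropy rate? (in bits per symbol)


Stationary distribution: pi_0 = p10/(p01+p10) = 0.2868, pi_1 = 0.7132. Entropy rate H' = pi_0*H(p01) + pi_1*H(p10) = 0.2868*0.9055 + 0.7132*0.8457 = 0.8629

0.8629 bits/symbol


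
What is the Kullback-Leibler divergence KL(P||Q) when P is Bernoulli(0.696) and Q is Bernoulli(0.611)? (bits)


KL = p*log2(p/q) + (1-p)*log2((1-p)/(1-q)) = 0.696*log2(0.696/0.611) + 0.304*log2(0.304/0.389) = 0.0227

0.0227 bits


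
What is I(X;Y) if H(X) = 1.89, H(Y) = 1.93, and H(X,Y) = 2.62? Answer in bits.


I(X;Y) = H(X) + H(Y) - H(X,Y) = 1.89 + 1.93 - 2.62 = 1.2

1.2 bits


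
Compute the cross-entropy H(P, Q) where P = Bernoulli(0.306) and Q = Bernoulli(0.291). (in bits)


H(P,Q) = -p*log2(q) - (1-p)*log2(1-q). -0.306*log2(0.291) = 0.544958; -0.694*log2(0.709) = 0.344323. H(P,Q) = 0.544958 + 0.344323 = 0.8893

0.8893 bits


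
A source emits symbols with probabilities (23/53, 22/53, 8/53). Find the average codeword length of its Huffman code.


Huffman construction (repeatedly merge the two least-probable nodes; each merge adds 1 bit to every symbol beneath it): 8/53 + 22/53 = 30/53; 23/53 + 30/53 = 1. Resulting codeword lengths (in the order the probabilities were given): (1, 2, 2). L_avg = sum(p_i * l_i) = 23/53*1 + 22/53*2 + 8/53*2 = 83/53 = 1.566

1.566 bits


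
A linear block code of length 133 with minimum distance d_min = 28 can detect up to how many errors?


Detection capability = d_min - 1 = 28 - 1 = 27

27 errors


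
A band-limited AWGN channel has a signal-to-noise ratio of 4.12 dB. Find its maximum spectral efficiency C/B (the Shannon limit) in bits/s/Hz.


SNR_linear = 10^(4.12/10) = 2.5823; C/B = log2(1 + SNR_linear) = log2(1 + 2.5823) = 1.8409

1.8409 bits/s/Hz


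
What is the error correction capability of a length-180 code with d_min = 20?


Correction capability = floor((d-1)/2) = floor((20-1)/2) = 9

9 errors


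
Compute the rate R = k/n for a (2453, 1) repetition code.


Rate = k/n = 1/2453

1/2453


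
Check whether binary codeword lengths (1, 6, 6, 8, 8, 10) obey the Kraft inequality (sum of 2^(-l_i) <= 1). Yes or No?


Kraft sum = sum(2^(-l_i)) = 0.54, need <= 1. Result: satisfied (a binary prefix-free code with these lengths exists)

Yes


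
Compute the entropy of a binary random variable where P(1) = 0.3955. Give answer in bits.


H = -p*log2(p) - (1-p)*log2(1-p). -0.3955*log2(0.3955) = 0.529278; -0.6045*log2(0.6045) = 0.438979. H = 0.529278 + 0.438979 = 0.9683

0.9683 bits


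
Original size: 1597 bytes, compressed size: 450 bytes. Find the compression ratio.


Ratio = original / compressed = 1597 / 450 = 3.5489

3.5489


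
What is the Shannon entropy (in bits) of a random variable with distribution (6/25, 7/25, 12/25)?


H = -sum(p_i * log2(p_i)). Terms: -(6/25)*log2(6/25) = 0.494134; -(7/25)*log2(7/25) = 0.514220; -(12/25)*log2(12/25) = 0.508269. H = 0.494134 + 0.514220 + 0.508269 = 1.5166

1.5166 bits


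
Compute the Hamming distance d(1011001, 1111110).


Count differing positions: . ^ . . ^ ^ ^ = 4 differences

4


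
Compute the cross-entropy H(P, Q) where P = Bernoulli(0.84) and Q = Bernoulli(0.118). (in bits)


H(P,Q) = -p*log2(q) - (1-p)*log2(1-q). -0.84*log2(0.118) = 2.589839; -0.16*log2(0.882) = 0.028984. H(P,Q) = 2.589839 + 0.028984 = 2.6188

2.6188 bits


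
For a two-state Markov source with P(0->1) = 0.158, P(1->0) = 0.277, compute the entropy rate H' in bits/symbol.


Stationary distribution: pi_0 = p10/(p01+p10) = 0.6368, pi_1 = 0.3632. Entropy rate H' = pi_0*H(p01) + pi_1*H(p10) = 0.6368*0.6295 + 0.3632*0.8513 = 0.7101

0.7101 bits/symbol


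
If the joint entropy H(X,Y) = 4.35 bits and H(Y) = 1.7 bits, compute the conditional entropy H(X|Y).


H(X|Y) = H(X,Y) - H(Y) = 4.35 - 1.7 = 2.65

2.65 bits


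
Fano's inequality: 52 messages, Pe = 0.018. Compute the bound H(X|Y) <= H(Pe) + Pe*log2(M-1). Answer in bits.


H(Pe) = -Pe*log2(Pe) - (1-Pe)*log2(1-Pe) = -0.018*log2(0.018) - 0.982*log2(0.982) = 0.104325 + 0.025733 = 0.1301. Pe*log2(M-1) = 0.018*log2(51) = 0.102104. Bound = H(Pe) + Pe*log2(M-1) = 0.104325 + 0.025733 + 0.102104 = 0.2322

0.2322 bits


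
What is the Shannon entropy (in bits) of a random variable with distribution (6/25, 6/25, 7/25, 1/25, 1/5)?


H = -sum(p_i * log2(p_i)). Terms: -(6/25)*log2(6/25) = 0.494134; -(6/25)*log2(6/25) = 0.494134; -(7/25)*log2(7/25) = 0.514220; -(1/25)*log2(1/25) = 0.185754; -(1/5)*log2(1/5) = 0.464386. H = 0.494134 + 0.494134 + 0.514220 + 0.185754 + 0.464386 = 2.1526

2.1526 bits


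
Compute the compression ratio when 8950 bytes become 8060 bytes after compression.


Ratio = original / compressed = 8950 / 8060 = 1.1104

1.1104


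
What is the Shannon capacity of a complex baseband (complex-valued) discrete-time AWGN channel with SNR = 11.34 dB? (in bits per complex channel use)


SNR_linear = 10^(11.34/10) = 13.6144; C = log2(1 + SNR_linear) = log2(1 + 13.6144) = 3.8693

3.8693 bits/channel use


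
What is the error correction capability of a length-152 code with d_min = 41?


Correction capability = floor((d-1)/2) = floor((41-1)/2) = 20

20 errors


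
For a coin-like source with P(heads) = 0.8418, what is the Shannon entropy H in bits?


H = -p*log2(p) - (1-p)*log2(1-p). -0.8418*log2(0.8418) = 0.209146; -0.1582*log2(0.1582) = 0.420840. H = 0.209146 + 0.420840 = 0.63

0.63 bits


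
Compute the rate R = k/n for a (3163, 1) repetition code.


Rate = k/n = 1/3163

1/3163


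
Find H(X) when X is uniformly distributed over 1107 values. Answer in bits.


H = log2(n) = log2(1107) = 10.1124

10.1124 bits


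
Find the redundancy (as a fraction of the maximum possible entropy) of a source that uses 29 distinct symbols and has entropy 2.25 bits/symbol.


H_max = log2(K) = log2(29) = 4.858 bits/symbol. Redundancy = 1 - H/H_max = 1 - 2.25/4.858 = 1 - 0.4632 = 0.5368

0.5368


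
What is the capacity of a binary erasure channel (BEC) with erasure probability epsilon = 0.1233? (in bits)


C = 1 - epsilon = 1 - 0.1233 = 0.8767

0.8767 bits


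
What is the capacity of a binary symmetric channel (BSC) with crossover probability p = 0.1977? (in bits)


H(p) = -p*log2(p) - (1-p)*log2(1-p) = -0.1977*log2(0.1977) - 0.8023*log2(0.8023) = 0.462344 + 0.254960 = 0.7173. C = 1 - H(p) = 1 - 0.7173 = 0.2827

0.2827 bits


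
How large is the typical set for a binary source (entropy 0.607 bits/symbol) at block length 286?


log2|A_typical| = nH = 286 * 0.607 = 173.602, so |A_typical| ~ 2^173.602 = 1.817e+52

1.817e+52


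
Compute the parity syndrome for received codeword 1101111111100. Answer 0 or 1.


Syndrome = XOR of all bits = 1 XOR 1 XOR 0 XOR 1 XOR 1 XOR 1 XOR 1 XOR 1 XOR 1 XOR 1 XOR 1 XOR 0 XOR 0 = 0

0


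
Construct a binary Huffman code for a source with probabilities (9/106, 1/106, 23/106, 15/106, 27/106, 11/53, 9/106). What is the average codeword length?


Huffman construction (repeatedly merge the two least-probable nodes; each merge adds 1 bit to every symbol beneath it): 1/106 + 9/106 = 5/53; 9/106 + 5/53 = 19/106; 15/106 + 19/106 = 17/53; 11/53 + 23/106 = 45/106; 27/106 + 17/53 = 61/106; 45/106 + 61/106 = 1. Resulting codeword lengths (in the order the probabilities were given): (5, 5, 2, 3, 2, 2, 4). L_avg = sum(p_i * l_i) = 9/106*5 + 1/106*5 + 23/106*2 + 15/106*3 + 27/106*2 + 11/53*2 + 9/106*4 = 275/106 = 2.5943

2.5943 bits


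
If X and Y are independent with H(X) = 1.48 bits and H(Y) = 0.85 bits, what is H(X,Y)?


For independent variables, H(X,Y) = H(X) + H(Y) = 1.48 + 0.85 = 2.33

2.33 bits


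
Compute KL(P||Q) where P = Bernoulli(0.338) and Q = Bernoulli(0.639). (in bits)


KL = p*log2(p/q) + (1-p)*log2((1-p)/(1-q)) = 0.338*log2(0.338/0.639) + 0.662*log2(0.662/0.361) = 0.2686

0.2686 bits


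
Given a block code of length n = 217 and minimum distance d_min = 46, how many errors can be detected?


Detection capability = d_min - 1 = 46 - 1 = 45

45 errors


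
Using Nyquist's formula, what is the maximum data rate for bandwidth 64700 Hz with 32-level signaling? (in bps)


Rate = 2 * B * log2(M) = 2 * 64700 * 5.0 = 647000.0

647000.0 bps


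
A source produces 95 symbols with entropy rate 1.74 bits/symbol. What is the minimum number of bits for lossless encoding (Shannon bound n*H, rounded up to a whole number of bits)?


Minimum bits >= n * H = 95 * 1.74 = 165.3, rounded up to a whole number of bits = 166

166 bits


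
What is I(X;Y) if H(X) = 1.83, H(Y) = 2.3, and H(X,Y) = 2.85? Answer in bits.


I(X;Y) = H(X) + H(Y) - H(X,Y) = 1.83 + 2.3 - 2.85 = 1.28

1.28 bits


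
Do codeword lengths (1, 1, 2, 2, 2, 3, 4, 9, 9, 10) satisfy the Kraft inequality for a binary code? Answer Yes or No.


Kraft sum = sum(2^(-l_i)) = 1.9424, need <= 1. Result: violated (a binary prefix-free code with these lengths cannot exist)

No


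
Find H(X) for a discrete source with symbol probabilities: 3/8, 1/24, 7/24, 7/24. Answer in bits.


H = -sum(p_i * log2(p_i)). Terms: -(3/8)*log2(3/8) = 0.530639; -(1/24)*log2(1/24) = 0.191040; -(7/24)*log2(7/24) = 0.518469; -(7/24)*log2(7/24) = 0.518469. H = 0.530639 + 0.191040 + 0.518469 + 0.518469 = 1.7586

1.7586 bits


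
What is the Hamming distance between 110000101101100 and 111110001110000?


Count differing positions: . . ^ ^ ^ . ^ . . . ^ ^ ^ . . = 7 differences

7


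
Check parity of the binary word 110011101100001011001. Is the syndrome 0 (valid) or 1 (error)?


Syndrome = XOR of all bits = 1 XOR 1 XOR 0 XOR 0 XOR 1 XOR 1 XOR 1 XOR 0 XOR 1 XOR 1 XOR 0 XOR 0 XOR 0 XOR 0 XOR 1 XOR 0 XOR 1 XOR 1 XOR 0 XOR 0 XOR 1 = 1

1


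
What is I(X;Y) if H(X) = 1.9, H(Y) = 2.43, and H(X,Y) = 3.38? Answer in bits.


I(X;Y) = H(X) + H(Y) - H(X,Y) = 1.9 + 2.43 - 3.38 = 0.95

0.95 bits


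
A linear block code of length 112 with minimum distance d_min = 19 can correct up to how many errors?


Correction capability = floor((d-1)/2) = floor((19-1)/2) = 9

9 errors


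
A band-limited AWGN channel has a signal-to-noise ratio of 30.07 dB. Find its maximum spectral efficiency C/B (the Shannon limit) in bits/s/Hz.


SNR_linear = 10^(30.07/10) = 1016.2487; C/B = log2(1 + SNR_linear) = log2(1 + 1016.2487) = 9.9905

9.9905 bits/s/Hz


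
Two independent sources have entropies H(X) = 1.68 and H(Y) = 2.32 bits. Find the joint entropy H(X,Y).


For independent variables, H(X,Y) = H(X) + H(Y) = 1.68 + 2.32 = 4.0

4.0 bits


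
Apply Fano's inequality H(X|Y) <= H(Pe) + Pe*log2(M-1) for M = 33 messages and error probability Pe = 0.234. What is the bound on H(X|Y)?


H(Pe) = -Pe*log2(Pe) - (1-Pe)*log2(1-Pe) = -0.234*log2(0.234) - 0.766*log2(0.766) = 0.490328 + 0.294591 = 0.7849. Pe*log2(M-1) = 0.234*log2(32) = 1.170000. Bound = H(Pe) + Pe*log2(M-1) = 0.490328 + 0.294591 + 1.170000 = 1.9549

1.9549 bits


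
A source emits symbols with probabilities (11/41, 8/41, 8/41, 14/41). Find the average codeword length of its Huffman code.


Huffman construction (repeatedly merge the two least-probable nodes; each merge adds 1 bit to every symbol beneath it): 8/41 + 8/41 = 16/41; 11/41 + 14/41 = 25/41; 16/41 + 25/41 = 1. Resulting codeword lengths (in the order the probabilities were given): (2, 2, 2, 2). L_avg = sum(p_i * l_i) = 11/41*2 + 8/41*2 + 8/41*2 + 14/41*2 = 2

2.0 bits


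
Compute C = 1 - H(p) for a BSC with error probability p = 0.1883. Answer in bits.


H(p) = -p*log2(p) - (1-p)*log2(1-p) = -0.1883*log2(0.1883) - 0.8117*log2(0.8117) = 0.453595 + 0.244307 = 0.6979. C = 1 - H(p) = 1 - 0.6979 = 0.3021

0.3021 bits


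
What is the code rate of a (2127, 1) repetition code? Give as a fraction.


Rate = k/n = 1/2127

1/2127


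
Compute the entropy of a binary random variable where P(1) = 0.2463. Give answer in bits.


H = -p*log2(p) - (1-p)*log2(1-p). -0.2463*log2(0.2463) = 0.497898; -0.7537*log2(0.7537) = 0.307463. H = 0.497898 + 0.307463 = 0.8054

0.8054 bits


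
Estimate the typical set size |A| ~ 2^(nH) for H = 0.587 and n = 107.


log2|A_typical| = nH = 107 * 0.587 = 62.809, so |A_typical| ~ 2^62.809 = 8.080e+18

8.080e+18


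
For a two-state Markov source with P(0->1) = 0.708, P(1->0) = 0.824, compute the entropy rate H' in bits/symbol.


Stationary distribution: pi_0 = p10/(p01+p10) = 0.5379, pi_1 = 0.4621. Entropy rate H' = pi_0*H(p01) + pi_1*H(p10) = 0.5379*0.8713 + 0.4621*0.6712 = 0.7788

0.7788 bits/symbol


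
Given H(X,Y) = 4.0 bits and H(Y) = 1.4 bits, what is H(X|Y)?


H(X|Y) = H(X,Y) - H(Y) = 4.0 - 1.4 = 2.6

2.6 bits


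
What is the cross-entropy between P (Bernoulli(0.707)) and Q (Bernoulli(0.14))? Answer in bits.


H(P,Q) = -p*log2(q) - (1-p)*log2(1-q). -0.707*log2(0.14) = 2.005406; -0.293*log2(0.86) = 0.063754. H(P,Q) = 2.005406 + 0.063754 = 2.0692

2.0692 bits


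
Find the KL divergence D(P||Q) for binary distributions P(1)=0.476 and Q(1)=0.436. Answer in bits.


KL = p*log2(p/q) + (1-p)*log2((1-p)/(1-q)) = 0.476*log2(0.476/0.436) + 0.524*log2(0.524/0.564) = 0.0047

0.0047 bits


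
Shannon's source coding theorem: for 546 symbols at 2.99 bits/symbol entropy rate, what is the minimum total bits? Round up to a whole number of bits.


Minimum bits >= n * H = 546 * 2.99 = 1632.54, rounded up to a whole number of bits = 1633

1633 bits


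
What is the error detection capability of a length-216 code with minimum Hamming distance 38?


Detection capability = d_min - 1 = 38 - 1 = 37

37 errors


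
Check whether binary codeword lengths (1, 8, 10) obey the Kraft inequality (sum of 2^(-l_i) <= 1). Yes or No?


Kraft sum = sum(2^(-l_i)) = 0.5049, need <= 1. Result: satisfied (a binary prefix-free code with these lengths exists)

Yes


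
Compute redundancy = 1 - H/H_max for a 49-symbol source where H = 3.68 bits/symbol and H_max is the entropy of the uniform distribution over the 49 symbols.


H_max = log2(K) = log2(49) = 5.6147 bits/symbol. Redundancy = 1 - H/H_max = 1 - 3.68/5.6147 = 1 - 0.6554 = 0.3446

0.3446


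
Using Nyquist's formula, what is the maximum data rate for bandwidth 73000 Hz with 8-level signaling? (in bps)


Rate = 2 * B * log2(M) = 2 * 73000 * 3.0 = 438000.0

438000.0 bps


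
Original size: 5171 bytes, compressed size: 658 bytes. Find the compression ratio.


Ratio = original / compressed = 5171 / 658 = 7.8587

7.8587


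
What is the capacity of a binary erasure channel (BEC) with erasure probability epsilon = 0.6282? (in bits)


C = 1 - epsilon = 1 - 0.6282 = 0.3718

0.3718 bits


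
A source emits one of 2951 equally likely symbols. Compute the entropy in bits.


H = log2(n) = log2(2951) = 11.527

11.527 bits


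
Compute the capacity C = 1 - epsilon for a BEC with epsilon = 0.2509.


C = 1 - epsilon = 1 - 0.2509 = 0.7491

0.7491 bits


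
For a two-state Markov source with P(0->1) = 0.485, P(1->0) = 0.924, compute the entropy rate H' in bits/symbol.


Stationary distribution: pi_0 = p10/(p01+p10) = 0.6558, pi_1 = 0.3442. Entropy rate H' = pi_0*H(p01) + pi_1*H(p10) = 0.6558*0.9994 + 0.3442*0.3879 = 0.7889

0.7889 bits/symbol


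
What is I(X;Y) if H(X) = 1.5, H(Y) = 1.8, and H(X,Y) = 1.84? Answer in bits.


I(X;Y) = H(X) + H(Y) - H(X,Y) = 1.5 + 1.8 - 1.84 = 1.46

1.46 bits


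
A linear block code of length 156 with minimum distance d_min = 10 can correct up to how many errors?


Correction capability = floor((d-1)/2) = floor((10-1)/2) = 4

4 errors


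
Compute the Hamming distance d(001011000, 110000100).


Count differing positions: ^ ^ ^ . ^ ^ ^ . . = 6 differences

6


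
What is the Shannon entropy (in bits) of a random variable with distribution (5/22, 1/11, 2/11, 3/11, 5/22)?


H = -sum(p_i * log2(p_i)). Terms: -(5/22)*log2(5/22) = 0.485796; -(1/11)*log2(1/11) = 0.314494; -(2/11)*log2(2/11) = 0.447169; -(3/11)*log2(3/11) = 0.511219; -(5/22)*log2(5/22) = 0.485796. H = 0.485796 + 0.314494 + 0.447169 + 0.511219 + 0.485796 = 2.2445

2.2445 bits


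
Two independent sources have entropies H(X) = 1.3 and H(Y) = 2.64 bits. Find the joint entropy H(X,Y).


For independent variables, H(X,Y) = H(X) + H(Y) = 1.3 + 2.64 = 3.94

3.94 bits


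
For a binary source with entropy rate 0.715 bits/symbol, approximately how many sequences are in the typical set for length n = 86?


log2|A_typical| = nH = 86 * 0.715 = 61.49, so |A_typical| ~ 2^61.49 = 3.238e+18

3.238e+18


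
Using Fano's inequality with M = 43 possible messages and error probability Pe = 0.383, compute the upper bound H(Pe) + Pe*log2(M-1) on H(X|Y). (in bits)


H(Pe) = -Pe*log2(Pe) - (1-Pe)*log2(1-Pe) = -0.383*log2(0.383) - 0.617*log2(0.617) = 0.530296 + 0.429838 = 0.9601. Pe*log2(M-1) = 0.383*log2(42) = 2.065258. Bound = H(Pe) + Pe*log2(M-1) = 0.530296 + 0.429838 + 2.065258 = 3.0254

3.0254 bits


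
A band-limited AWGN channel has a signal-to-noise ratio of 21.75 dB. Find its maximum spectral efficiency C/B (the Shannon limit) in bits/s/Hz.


SNR_linear = 10^(21.75/10) = 149.6236; C/B = log2(1 + SNR_linear) = log2(1 + 149.6236) = 7.2348

7.2348 bits/s/Hz


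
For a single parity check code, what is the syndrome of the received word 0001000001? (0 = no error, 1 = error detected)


Syndrome = XOR of all bits = 0 XOR 0 XOR 0 XOR 1 XOR 0 XOR 0 XOR 0 XOR 0 XOR 0 XOR 1 = 0

0


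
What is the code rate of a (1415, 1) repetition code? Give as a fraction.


Rate = k/n = 1/1415

1/1415


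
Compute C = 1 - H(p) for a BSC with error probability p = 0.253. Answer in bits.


H(p) = -p*log2(p) - (1-p)*log2(1-p) = -0.253*log2(0.253) - 0.747*log2(0.747) = 0.501646 + 0.314352 = 0.816. C = 1 - H(p) = 1 - 0.816 = 0.184

0.184 bits


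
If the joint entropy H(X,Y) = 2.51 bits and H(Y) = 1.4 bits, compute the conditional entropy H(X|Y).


H(X|Y) = H(X,Y) - H(Y) = 2.51 - 1.4 = 1.11

1.11 bits


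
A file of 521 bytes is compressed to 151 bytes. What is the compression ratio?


Ratio = original / compressed = 521 / 151 = 3.4503

3.4503


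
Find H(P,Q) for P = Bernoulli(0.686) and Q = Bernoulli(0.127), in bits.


H(P,Q) = -p*log2(q) - (1-p)*log2(1-q). -0.686*log2(0.127) = 2.042290; -0.314*log2(0.873) = 0.061527. H(P,Q) = 2.042290 + 0.061527 = 2.1038

2.1038 bits


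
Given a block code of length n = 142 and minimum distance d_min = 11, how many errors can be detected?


Detection capability = d_min - 1 = 11 - 1 = 10

10 errors


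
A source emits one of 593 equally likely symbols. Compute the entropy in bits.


H = log2(n) = log2(593) = 9.2119

9.2119 bits


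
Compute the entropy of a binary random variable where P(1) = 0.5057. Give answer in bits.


H = -p*log2(p) - (1-p)*log2(1-p). -0.5057*log2(0.5057) = 0.497430; -0.4943*log2(0.4943) = 0.502476. H = 0.497430 + 0.502476 = 0.9999

0.9999 bits


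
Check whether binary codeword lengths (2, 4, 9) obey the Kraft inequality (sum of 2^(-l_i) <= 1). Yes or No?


Kraft sum = sum(2^(-l_i)) = 0.3145, need <= 1. Result: satisfied (a binary prefix-free code with these lengths exists)

Yes


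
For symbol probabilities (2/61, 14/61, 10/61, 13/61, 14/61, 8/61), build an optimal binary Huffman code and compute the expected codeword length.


Huffman construction (repeatedly merge the two least-probable nodes; each merge adds 1 bit to every symbol beneath it): 2/61 + 8/61 = 10/61; 10/61 + 10/61 = 20/61; 13/61 + 14/61 = 27/61; 14/61 + 20/61 = 34/61; 27/61 + 34/61 = 1. Resulting codeword lengths (in the order the probabilities were given): (4, 2, 3, 2, 2, 4). L_avg = sum(p_i * l_i) = 2/61*4 + 14/61*2 + 10/61*3 + 13/61*2 + 14/61*2 + 8/61*4 = 152/61 = 2.4918

2.4918 bits


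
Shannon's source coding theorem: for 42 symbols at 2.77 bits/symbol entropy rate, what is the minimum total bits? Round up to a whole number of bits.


Minimum bits >= n * H = 42 * 2.77 = 116.34, rounded up to a whole number of bits = 117

117 bits


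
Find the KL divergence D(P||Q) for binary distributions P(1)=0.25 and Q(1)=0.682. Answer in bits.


KL = p*log2(p/q) + (1-p)*log2((1-p)/(1-q)) = 0.25*log2(0.25/0.682) + 0.75*log2(0.75/0.318) = 0.5664

0.5664 bits


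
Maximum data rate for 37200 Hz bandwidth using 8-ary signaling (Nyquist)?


Rate = 2 * B * log2(M) = 2 * 37200 * 3.0 = 223200.0

223200.0 bps


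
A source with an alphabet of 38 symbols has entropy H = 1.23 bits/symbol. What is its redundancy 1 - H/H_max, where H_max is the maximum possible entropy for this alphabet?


H_max = log2(K) = log2(38) = 5.2479 bits/symbol. Redundancy = 1 - H/H_max = 1 - 1.23/5.2479 = 1 - 0.2344 = 0.7656

0.7656


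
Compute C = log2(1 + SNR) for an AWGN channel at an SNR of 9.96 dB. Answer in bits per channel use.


SNR_linear = 10^(9.96/10) = 9.9083; C = log2(1 + SNR_linear) = log2(1 + 9.9083) = 3.4474

3.4474 bits/channel use


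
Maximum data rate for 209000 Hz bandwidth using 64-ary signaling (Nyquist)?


Rate = 2 * B * log2(M) = 2 * 209000 * 6.0 = 2508000.0

2508000.0 bps


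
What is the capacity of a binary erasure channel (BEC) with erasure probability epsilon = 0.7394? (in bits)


C = 1 - epsilon = 1 - 0.7394 = 0.2606

0.2606 bits


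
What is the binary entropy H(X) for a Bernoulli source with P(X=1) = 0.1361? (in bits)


H = -p*log2(p) - (1-p)*log2(1-p). -0.1361*log2(0.1361) = 0.391595; -0.8639*log2(0.8639) = 0.182338. H = 0.391595 + 0.182338 = 0.5739

0.5739 bits


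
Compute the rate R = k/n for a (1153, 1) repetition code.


Rate = k/n = 1/1153

1/1153


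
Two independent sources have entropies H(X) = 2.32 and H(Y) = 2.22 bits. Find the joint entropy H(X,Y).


For independent variables, H(X,Y) = H(X) + H(Y) = 2.32 + 2.22 = 4.54

4.54 bits


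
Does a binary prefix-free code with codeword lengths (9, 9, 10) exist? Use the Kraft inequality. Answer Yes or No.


Kraft sum = sum(2^(-l_i)) = 0.0049, need <= 1. Result: satisfied (a binary prefix-free code with these lengths exists)

Yes


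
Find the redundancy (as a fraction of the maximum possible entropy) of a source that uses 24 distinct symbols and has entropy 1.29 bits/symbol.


H_max = log2(K) = log2(24) = 4.585 bits/symbol. Redundancy = 1 - H/H_max = 1 - 1.29/4.585 = 1 - 0.2814 = 0.7186

0.7186


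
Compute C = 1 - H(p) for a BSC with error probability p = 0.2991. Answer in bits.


H(p) = -p*log2(p) - (1-p)*log2(1-p) = -0.2991*log2(0.2991) - 0.7009*log2(0.7009) = 0.520823 + 0.359365 = 0.8802. C = 1 - H(p) = 1 - 0.8802 = 0.1198

0.1198 bits


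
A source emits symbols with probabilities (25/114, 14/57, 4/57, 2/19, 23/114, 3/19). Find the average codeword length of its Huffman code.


Huffman construction (repeatedly merge the two least-probable nodes; each merge adds 1 bit to every symbol beneath it): 4/57 + 2/19 = 10/57; 3/19 + 10/57 = 1/3; 23/114 + 25/114 = 8/19; 14/57 + 1/3 = 11/19; 8/19 + 11/19 = 1. Resulting codeword lengths (in the order the probabilities were given): (2, 2, 4, 4, 2, 3). L_avg = sum(p_i * l_i) = 25/114*2 + 14/57*2 + 4/57*4 + 2/19*4 + 23/114*2 + 3/19*3 = 143/57 = 2.5088

2.5088 bits


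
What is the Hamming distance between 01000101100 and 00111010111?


Count differing positions: . ^ ^ ^ ^ ^ ^ ^ . ^ ^ = 9 differences

9


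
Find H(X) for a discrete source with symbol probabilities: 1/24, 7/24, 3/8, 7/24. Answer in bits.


H = -sum(p_i * log2(p_i)). Terms: -(1/24)*log2(1/24) = 0.191040; -(7/24)*log2(7/24) = 0.518469; -(3/8)*log2(3/8) = 0.530639; -(7/24)*log2(7/24) = 0.518469. H = 0.191040 + 0.518469 + 0.530639 + 0.518469 = 1.7586

1.7586 bits


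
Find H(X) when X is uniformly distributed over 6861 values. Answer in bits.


H = log2(n) = log2(6861) = 12.7442

12.7442 bits


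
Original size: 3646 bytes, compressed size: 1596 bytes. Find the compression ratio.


Ratio = original / compressed = 3646 / 1596 = 2.2845

2.2845


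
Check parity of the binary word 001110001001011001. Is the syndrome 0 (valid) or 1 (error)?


Syndrome = XOR of all bits = 0 XOR 0 XOR 1 XOR 1 XOR 1 XOR 0 XOR 0 XOR 0 XOR 1 XOR 0 XOR 0 XOR 1 XOR 0 XOR 1 XOR 1 XOR 0 XOR 0 XOR 1 = 0

0


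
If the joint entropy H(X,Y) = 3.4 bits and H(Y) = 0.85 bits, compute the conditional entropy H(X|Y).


H(X|Y) = H(X,Y) - H(Y) = 3.4 - 0.85 = 2.55

2.55 bits


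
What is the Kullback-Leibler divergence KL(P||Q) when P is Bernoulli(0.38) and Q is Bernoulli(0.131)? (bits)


KL = p*log2(p/q) + (1-p)*log2((1-p)/(1-q)) = 0.38*log2(0.38/0.131) + 0.62*log2(0.62/0.869) = 0.2818

0.2818 bits


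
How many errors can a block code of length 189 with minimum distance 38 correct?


Correction capability = floor((d-1)/2) = floor((38-1)/2) = 18

18 errors


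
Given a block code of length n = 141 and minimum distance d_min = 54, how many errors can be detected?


Detection capability = d_min - 1 = 54 - 1 = 53

53 errors


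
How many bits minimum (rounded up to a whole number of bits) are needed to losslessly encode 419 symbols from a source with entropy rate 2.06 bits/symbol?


Minimum bits >= n * H = 419 * 2.06 = 863.14, rounded up to a whole number of bits = 864

864 bits


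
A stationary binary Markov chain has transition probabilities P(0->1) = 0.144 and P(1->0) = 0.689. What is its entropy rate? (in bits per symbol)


Stationary distribution: pi_0 = p10/(p01+p10) = 0.8271, pi_1 = 0.1729. Entropy rate H' = pi_0*H(p01) + pi_1*H(p10) = 0.8271*0.5946 + 0.1729*0.8943 = 0.6464

0.6464 bits/symbol


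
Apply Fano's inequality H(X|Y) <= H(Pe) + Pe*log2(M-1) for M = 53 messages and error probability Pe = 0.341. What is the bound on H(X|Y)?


H(Pe) = -Pe*log2(Pe) - (1-Pe)*log2(1-Pe) = -0.341*log2(0.341) - 0.659*log2(0.659) = 0.529285 + 0.396487 = 0.9258. Pe*log2(M-1) = 0.341*log2(52) = 1.943850. Bound = H(Pe) + Pe*log2(M-1) = 0.529285 + 0.396487 + 1.943850 = 2.8696

2.8696 bits


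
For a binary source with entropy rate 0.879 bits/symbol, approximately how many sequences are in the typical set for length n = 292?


log2|A_typical| = nH = 292 * 0.879 = 256.668, so |A_typical| ~ 2^256.668 = 1.840e+77

1.840e+77


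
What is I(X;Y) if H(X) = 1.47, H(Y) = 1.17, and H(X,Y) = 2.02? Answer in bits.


I(X;Y) = H(X) + H(Y) - H(X,Y) = 1.47 + 1.17 - 2.02 = 0.62

0.62 bits


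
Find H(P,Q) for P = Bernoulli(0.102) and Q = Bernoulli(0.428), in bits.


H(P,Q) = -p*log2(q) - (1-p)*log2(1-q). -0.102*log2(0.428) = 0.124880; -0.898*log2(0.572) = 0.723710. H(P,Q) = 0.124880 + 0.723710 = 0.8486

0.8486 bits


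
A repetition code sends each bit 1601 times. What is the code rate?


Rate = k/n = 1/1601

1/1601


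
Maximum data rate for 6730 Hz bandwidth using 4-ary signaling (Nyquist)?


Rate = 2 * B * log2(M) = 2 * 6730 * 2.0 = 26920.0

26920.0 bps


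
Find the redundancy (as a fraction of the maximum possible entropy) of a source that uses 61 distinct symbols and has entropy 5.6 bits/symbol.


H_max = log2(K) = log2(61) = 5.9307 bits/symbol. Redundancy = 1 - H/H_max = 1 - 5.6/5.9307 = 1 - 0.9442 = 0.0558

0.0558


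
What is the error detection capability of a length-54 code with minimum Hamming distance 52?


Detection capability = d_min - 1 = 52 - 1 = 51

51 errors


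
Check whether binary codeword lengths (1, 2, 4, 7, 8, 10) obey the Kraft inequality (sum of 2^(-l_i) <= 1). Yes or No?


Kraft sum = sum(2^(-l_i)) = 0.8252, need <= 1. Result: satisfied (a binary prefix-free code with these lengths exists)

Yes


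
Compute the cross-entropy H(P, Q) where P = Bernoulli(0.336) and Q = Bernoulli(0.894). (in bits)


H(P,Q) = -p*log2(q) - (1-p)*log2(1-q). -0.336*log2(0.894) = 0.054315; -0.664*log2(0.106) = 2.149942. H(P,Q) = 0.054315 + 2.149942 = 2.2043

2.2043 bits


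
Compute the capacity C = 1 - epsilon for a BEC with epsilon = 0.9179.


C = 1 - epsilon = 1 - 0.9179 = 0.0821

0.0821 bits


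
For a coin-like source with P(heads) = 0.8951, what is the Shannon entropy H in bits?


H = -p*log2(p) - (1-p)*log2(1-p). -0.8951*log2(0.8951) = 0.143108; -0.1049*log2(0.1049) = 0.341231. H = 0.143108 + 0.341231 = 0.4843

0.4843 bits


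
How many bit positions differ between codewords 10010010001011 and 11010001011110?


Count differing positions: . ^ . . . . ^ ^ . ^ . ^ . ^ = 6 differences

6


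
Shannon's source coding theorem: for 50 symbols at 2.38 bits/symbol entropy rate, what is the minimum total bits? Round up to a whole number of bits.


Minimum bits >= n * H = 50 * 2.38 = 119.0, rounded up to a whole number of bits = 119

119 bits


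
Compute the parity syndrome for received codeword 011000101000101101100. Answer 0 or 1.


Syndrome = XOR of all bits = 0 XOR 1 XOR 1 XOR 0 XOR 0 XOR 0 XOR 1 XOR 0 XOR 1 XOR 0 XOR 0 XOR 0 XOR 1 XOR 0 XOR 1 XOR 1 XOR 0 XOR 1 XOR 1 XOR 0 XOR 0 = 1

1


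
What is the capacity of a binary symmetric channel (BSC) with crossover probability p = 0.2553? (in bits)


H(p) = -p*log2(p) - (1-p)*log2(1-p) = -0.2553*log2(0.2553) - 0.7447*log2(0.7447) = 0.502873 + 0.316698 = 0.8196. C = 1 - H(p) = 1 - 0.8196 = 0.1804

0.1804 bits


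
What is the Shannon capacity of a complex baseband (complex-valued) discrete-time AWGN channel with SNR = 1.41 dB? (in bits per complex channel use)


SNR_linear = 10^(1.41/10) = 1.3836; C = log2(1 + SNR_linear) = log2(1 + 1.3836) = 1.2531

1.2531 bits/channel use


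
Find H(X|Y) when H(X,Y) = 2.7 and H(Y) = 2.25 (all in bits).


H(X|Y) = H(X,Y) - H(Y) = 2.7 - 2.25 = 0.45

0.45 bits
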